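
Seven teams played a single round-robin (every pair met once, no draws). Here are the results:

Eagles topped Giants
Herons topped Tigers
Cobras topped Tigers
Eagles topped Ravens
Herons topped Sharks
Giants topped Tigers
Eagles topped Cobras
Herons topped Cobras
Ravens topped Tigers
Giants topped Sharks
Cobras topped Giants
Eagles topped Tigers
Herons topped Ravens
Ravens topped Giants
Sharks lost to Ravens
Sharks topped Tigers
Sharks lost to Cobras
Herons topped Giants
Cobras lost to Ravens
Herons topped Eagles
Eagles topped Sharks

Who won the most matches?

Herons

Win totals: Giants 2, Cobras 3, Eagles 5, Tigers 0, Ravens 4, Sharks 1, Herons 6.
Herons leads with 6 wins (next highest: 5).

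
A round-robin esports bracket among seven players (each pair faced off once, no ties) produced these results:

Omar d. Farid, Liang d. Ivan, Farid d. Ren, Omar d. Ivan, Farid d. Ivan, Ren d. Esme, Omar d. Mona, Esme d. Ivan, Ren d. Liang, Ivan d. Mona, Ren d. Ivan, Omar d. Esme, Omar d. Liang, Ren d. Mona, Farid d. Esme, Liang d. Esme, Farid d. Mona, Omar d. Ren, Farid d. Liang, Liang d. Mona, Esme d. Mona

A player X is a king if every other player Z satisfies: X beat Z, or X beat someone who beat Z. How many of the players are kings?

1

Farid cannot reach Omar in two steps.
Liang cannot reach Farid, Omar, Ren in two steps.
Omar reaches everyone (king).
Esme cannot reach Farid, Liang, Omar, Ren in two steps.
Mona cannot reach Farid, Liang, Omar, Esme, Ivan, Ren in two steps.
Ivan cannot reach Farid, Liang, Omar, Esme, Ren in two steps.
Ren cannot reach Farid, Omar in two steps.
Kings: Omar — 1.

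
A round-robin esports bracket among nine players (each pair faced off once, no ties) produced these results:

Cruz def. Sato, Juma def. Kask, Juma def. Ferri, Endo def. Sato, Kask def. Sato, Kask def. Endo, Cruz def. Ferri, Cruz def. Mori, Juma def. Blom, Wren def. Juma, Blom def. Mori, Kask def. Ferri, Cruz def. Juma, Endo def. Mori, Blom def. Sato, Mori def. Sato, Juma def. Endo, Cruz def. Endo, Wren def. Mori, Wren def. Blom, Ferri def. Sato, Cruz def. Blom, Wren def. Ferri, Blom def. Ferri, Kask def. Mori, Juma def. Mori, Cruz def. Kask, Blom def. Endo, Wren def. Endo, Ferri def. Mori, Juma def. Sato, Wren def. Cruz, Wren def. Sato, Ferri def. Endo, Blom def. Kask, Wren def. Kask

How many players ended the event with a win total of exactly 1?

Win totals: Ferri 3, Blom 5, Sato 0, Mori 1, Juma 6, Wren 8, Kask 4, Cruz 7, Endo 2.
Exactly 1: Mori — 1 player.

1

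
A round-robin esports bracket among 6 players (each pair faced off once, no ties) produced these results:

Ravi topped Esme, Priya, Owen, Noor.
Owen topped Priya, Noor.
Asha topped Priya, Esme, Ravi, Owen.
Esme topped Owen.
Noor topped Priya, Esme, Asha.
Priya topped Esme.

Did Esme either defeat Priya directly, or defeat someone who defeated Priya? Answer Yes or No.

Yes

Esme did not beat Priya directly.
Esme beat Owen. Of those, Owen beat Priya.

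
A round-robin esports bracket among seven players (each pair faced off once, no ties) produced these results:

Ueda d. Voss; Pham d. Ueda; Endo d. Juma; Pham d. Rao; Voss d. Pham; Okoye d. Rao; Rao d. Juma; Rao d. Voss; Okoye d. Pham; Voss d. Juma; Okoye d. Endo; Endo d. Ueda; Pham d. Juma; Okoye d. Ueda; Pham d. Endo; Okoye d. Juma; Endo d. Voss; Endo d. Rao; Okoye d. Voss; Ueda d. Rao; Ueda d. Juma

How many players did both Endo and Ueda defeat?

Endo beat: Voss, Juma, Rao, Ueda.
Ueda beat: Voss, Juma, Rao.
Both beat: Voss, Juma, Rao — 3.

3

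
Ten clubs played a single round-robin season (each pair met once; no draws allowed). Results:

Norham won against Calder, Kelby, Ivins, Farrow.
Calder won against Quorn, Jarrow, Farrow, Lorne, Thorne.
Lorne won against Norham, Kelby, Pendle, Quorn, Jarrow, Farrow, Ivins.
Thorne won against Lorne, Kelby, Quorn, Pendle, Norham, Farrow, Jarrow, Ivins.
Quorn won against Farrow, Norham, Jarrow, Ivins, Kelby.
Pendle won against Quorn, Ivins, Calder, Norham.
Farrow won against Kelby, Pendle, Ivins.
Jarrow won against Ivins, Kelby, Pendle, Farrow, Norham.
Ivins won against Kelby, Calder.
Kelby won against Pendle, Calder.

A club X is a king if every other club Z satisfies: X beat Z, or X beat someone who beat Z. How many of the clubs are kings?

Jarrow cannot reach Lorne, Thorne in two steps.
Calder reaches everyone (king).
Quorn cannot reach Lorne, Thorne in two steps.
Ivins cannot reach Norham in two steps.
Lorne cannot reach Thorne in two steps.
Norham reaches everyone (king).
Kelby reaches everyone (king).
Thorne reaches everyone (king).
Pendle reaches everyone (king).
Farrow cannot reach Jarrow, Lorne, Thorne in two steps.
Kings: Calder, Norham, Kelby, Thorne, Pendle — 5.

5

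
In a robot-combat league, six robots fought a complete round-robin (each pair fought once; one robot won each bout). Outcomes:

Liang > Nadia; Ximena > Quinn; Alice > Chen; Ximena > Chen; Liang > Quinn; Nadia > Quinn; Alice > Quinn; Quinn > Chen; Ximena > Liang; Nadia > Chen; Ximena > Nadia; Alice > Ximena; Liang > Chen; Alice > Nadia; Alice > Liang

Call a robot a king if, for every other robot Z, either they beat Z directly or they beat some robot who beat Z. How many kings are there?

1

Liang cannot reach Ximena, Alice in two steps.
Nadia cannot reach Liang, Ximena, Alice in two steps.
Quinn cannot reach Liang, Nadia, Ximena, Alice in two steps.
Ximena cannot reach Alice in two steps.
Alice reaches everyone (king).
Chen cannot reach Liang, Nadia, Quinn, Ximena, Alice in two steps.
Kings: Alice — 1.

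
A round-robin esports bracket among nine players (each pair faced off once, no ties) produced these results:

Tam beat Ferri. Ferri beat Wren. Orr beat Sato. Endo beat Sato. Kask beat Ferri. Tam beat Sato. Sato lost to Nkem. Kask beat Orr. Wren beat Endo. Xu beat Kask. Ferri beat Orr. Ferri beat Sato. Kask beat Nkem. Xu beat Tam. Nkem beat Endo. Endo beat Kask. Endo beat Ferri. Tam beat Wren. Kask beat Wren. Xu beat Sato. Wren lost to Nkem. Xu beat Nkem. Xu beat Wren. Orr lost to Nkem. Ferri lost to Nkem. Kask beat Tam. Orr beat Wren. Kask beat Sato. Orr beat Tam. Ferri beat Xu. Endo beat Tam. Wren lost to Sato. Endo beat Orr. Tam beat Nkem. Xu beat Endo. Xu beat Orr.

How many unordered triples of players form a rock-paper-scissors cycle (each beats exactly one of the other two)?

Win totals: Kask 6, Nkem 5, Wren 1, Xu 7, Orr 3, Sato 1, Ferri 4, Tam 4, Endo 5.
A player with w wins dominates both others in C(w,2) triples; summing gives 15 + 10 + 0 + 21 + 3 + 0 + 6 + 6 + 10 = 71 transitive triples.
Total triples C(9,3) = 84, so cyclic triples = 84 − 71 = 13.

13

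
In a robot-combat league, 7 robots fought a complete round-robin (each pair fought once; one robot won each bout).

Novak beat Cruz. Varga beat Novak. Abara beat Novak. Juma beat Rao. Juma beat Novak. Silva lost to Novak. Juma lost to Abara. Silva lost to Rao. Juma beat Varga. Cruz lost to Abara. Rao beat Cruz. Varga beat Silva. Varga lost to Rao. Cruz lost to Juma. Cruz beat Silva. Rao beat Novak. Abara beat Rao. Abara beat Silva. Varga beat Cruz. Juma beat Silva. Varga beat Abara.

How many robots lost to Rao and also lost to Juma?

Rao beat: Silva, Varga, Novak, Cruz.
Juma beat: Silva, Varga, Novak, Rao, Cruz.
Both beat: Silva, Varga, Novak, Cruz — 4.

4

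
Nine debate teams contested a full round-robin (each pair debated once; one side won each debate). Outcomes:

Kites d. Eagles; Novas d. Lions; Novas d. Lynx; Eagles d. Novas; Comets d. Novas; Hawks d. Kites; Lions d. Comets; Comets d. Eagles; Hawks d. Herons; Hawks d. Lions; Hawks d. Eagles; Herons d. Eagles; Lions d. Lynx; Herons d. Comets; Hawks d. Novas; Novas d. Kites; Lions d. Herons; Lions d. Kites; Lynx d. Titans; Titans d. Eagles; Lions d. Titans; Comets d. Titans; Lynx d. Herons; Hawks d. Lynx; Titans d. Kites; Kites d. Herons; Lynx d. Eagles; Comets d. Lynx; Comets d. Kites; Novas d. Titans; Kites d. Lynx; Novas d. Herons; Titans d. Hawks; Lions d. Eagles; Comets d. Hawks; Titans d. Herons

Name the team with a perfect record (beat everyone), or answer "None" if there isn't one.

Highest win total is Lions with 6 (out of 8 possible).
Lions lost to Novas, Hawks, so no team went undefeated.

None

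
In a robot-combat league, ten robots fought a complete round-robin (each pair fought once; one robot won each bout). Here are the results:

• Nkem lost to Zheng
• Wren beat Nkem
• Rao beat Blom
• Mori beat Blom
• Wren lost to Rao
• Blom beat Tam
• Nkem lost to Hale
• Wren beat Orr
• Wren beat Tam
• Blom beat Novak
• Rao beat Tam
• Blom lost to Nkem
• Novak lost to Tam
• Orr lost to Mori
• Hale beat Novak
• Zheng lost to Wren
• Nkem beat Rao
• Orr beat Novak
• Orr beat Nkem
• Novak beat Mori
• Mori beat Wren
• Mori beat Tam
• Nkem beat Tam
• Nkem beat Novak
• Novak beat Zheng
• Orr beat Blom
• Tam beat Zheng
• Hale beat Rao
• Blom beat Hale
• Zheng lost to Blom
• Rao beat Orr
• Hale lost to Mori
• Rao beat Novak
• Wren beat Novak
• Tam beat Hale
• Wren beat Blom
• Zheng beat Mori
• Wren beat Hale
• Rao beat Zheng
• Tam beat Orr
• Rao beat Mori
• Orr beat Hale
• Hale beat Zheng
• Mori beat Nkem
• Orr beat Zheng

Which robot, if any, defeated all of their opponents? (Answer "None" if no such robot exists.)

None

Highest win total is Wren with 7 (out of 9 possible).
Wren lost to Mori, Rao, so no robot went undefeated.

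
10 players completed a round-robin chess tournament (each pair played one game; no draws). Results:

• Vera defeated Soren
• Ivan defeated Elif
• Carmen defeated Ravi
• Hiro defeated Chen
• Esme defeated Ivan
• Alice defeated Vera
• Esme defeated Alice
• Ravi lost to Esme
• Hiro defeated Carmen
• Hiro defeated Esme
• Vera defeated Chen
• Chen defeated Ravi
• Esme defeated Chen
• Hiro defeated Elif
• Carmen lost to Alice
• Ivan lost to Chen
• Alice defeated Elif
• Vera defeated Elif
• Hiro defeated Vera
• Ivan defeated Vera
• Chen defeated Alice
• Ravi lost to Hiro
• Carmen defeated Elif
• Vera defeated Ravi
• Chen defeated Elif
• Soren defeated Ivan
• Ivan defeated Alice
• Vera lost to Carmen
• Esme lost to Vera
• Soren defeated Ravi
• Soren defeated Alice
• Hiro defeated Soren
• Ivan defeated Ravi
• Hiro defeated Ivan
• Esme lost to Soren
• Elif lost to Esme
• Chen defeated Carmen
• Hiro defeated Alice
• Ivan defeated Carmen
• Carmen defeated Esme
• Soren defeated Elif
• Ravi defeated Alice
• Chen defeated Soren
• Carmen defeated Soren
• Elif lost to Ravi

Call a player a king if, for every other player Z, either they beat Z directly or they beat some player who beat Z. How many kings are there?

1

Ravi cannot reach Esme, Ivan, Hiro, Soren, Chen in two steps.
Carmen cannot reach Hiro in two steps.
Esme cannot reach Hiro in two steps.
Ivan cannot reach Hiro in two steps.
Alice cannot reach Ivan, Hiro in two steps.
Elif cannot reach Ravi, Carmen, Esme, Ivan, Alice, Hiro, Soren, Chen, Vera in two steps.
Hiro reaches everyone (king).
Soren cannot reach Hiro in two steps.
Chen cannot reach Hiro in two steps.
Vera cannot reach Hiro in two steps.
Kings: Hiro — 1.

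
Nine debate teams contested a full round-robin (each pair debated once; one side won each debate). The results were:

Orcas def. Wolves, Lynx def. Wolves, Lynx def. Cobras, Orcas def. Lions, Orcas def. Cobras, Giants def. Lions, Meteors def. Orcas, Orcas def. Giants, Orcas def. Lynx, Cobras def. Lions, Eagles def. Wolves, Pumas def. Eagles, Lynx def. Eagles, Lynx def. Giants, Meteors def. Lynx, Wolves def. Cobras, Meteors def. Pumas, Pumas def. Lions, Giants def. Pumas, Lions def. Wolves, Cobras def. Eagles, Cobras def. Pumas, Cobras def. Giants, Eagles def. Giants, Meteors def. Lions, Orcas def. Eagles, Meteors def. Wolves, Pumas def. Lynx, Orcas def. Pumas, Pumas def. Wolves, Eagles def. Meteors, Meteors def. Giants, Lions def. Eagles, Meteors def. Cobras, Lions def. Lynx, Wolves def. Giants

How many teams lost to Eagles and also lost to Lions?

Eagles beat: Meteors, Wolves, Giants.
Lions beat: Lynx, Eagles, Wolves.
Both beat: Wolves — 1.

1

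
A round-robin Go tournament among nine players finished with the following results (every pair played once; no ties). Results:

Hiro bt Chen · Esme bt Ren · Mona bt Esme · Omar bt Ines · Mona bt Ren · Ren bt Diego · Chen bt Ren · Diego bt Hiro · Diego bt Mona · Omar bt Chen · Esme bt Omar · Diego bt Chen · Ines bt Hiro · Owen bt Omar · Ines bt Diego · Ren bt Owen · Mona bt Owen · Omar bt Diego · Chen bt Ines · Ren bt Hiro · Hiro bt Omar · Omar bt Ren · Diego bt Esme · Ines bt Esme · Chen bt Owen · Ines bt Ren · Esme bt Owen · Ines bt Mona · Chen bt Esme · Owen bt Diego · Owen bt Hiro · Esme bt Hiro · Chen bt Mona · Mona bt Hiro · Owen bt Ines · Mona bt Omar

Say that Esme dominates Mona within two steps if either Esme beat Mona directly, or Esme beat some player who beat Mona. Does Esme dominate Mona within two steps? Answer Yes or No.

Esme did not beat Mona directly.
Esme beat Ren, Hiro, Owen, Omar, but each of them lost to Mona. No two-step path.

No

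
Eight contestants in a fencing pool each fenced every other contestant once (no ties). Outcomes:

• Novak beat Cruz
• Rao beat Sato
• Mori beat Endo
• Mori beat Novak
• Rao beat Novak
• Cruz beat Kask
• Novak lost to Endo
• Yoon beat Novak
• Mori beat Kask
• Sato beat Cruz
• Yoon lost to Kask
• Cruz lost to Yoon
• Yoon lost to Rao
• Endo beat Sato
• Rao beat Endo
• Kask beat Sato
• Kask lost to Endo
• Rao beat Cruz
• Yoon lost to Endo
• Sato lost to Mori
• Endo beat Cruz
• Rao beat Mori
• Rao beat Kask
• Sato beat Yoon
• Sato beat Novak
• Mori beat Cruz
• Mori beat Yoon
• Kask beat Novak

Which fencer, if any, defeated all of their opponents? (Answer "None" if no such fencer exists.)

Rao

Rao has 7 wins out of 7 opponents — a perfect record.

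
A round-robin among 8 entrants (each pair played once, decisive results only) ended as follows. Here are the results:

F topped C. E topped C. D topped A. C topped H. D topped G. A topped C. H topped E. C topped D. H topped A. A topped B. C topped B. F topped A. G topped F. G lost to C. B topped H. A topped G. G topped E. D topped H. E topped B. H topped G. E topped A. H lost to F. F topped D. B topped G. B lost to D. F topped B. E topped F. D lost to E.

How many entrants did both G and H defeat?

1

G beat: E, F.
H beat: A, E, G.
Both beat: E — 1.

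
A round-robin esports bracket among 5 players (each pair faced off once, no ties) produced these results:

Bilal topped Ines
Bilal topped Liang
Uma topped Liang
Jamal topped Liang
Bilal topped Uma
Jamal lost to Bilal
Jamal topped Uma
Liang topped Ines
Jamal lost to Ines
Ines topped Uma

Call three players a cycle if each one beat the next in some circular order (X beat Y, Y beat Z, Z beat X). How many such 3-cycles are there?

Win totals: Bilal 4, Ines 2, Liang 1, Jamal 2, Uma 1.
A player with w wins dominates both others in C(w,2) triples; summing gives 6 + 1 + 0 + 1 + 0 = 8 transitive triples.
Total triples C(5,3) = 10, so cyclic triples = 10 − 8 = 2.

2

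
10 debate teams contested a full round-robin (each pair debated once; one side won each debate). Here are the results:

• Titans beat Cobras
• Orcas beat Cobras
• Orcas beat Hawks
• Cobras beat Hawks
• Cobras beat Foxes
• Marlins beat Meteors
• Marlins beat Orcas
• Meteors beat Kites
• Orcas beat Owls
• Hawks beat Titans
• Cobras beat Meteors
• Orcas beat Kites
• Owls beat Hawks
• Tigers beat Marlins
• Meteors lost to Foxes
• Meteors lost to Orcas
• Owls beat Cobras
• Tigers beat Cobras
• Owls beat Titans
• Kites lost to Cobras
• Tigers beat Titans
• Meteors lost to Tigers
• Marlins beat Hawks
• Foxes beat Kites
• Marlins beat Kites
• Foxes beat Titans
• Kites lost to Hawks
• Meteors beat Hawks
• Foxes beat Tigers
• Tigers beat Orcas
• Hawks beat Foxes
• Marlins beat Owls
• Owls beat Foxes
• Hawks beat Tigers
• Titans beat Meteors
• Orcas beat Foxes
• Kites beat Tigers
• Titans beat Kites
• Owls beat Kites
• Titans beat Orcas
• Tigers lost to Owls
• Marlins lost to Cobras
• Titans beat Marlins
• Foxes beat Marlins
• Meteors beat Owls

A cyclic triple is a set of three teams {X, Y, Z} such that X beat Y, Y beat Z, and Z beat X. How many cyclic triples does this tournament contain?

31

Win totals: Foxes 5, Owls 6, Cobras 5, Hawks 4, Meteors 3, Titans 5, Kites 1, Tigers 5, Orcas 6, Marlins 5.
A team with w wins dominates both others in C(w,2) triples; summing gives 10 + 15 + 10 + 6 + 3 + 10 + 0 + 10 + 15 + 10 = 89 transitive triples.
Total triples C(10,3) = 120, so cyclic triples = 120 − 89 = 31.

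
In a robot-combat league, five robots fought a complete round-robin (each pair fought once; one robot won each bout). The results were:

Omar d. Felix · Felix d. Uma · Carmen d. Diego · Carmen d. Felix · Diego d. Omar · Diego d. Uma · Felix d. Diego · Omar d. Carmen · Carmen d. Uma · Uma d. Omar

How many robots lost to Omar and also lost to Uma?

0

Omar beat: Carmen, Felix.
Uma beat: Omar.
No one was beaten by both.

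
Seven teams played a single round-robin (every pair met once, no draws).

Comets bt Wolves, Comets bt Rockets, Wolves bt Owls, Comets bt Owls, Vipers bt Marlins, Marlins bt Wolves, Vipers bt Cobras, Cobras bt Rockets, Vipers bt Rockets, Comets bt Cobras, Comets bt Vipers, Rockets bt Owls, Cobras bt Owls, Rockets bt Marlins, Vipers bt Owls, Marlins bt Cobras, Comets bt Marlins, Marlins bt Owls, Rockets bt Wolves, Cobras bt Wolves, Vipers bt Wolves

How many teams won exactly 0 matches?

1

Win totals: Comets 6, Cobras 3, Owls 0, Rockets 3, Marlins 3, Wolves 1, Vipers 5.
Exactly 0: Owls — 1 team.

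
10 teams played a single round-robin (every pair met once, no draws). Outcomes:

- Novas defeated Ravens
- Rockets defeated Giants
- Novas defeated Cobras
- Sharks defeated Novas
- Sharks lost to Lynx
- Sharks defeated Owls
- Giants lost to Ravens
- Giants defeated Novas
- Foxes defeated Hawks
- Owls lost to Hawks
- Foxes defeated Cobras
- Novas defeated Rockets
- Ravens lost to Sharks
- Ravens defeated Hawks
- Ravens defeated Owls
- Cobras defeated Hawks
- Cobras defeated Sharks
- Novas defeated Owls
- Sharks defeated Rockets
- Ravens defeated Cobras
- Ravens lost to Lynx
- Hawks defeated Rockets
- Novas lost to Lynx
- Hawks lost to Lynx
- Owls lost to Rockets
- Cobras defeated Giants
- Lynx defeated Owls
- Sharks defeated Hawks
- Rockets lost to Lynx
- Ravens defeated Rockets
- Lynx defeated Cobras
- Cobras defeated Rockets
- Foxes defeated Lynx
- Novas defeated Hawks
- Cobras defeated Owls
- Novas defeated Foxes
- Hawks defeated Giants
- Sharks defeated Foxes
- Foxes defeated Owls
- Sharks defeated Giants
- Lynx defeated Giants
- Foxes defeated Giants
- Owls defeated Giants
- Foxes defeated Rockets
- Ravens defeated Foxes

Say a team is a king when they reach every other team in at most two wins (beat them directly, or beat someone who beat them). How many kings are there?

5

Sharks reaches everyone (king).
Hawks cannot reach Sharks, Lynx, Foxes, Cobras, Ravens in two steps.
Lynx reaches everyone (king).
Foxes reaches everyone (king).
Owls cannot reach Sharks, Hawks, Lynx, Foxes, Cobras, Rockets, Ravens in two steps.
Cobras cannot reach Lynx in two steps.
Giants cannot reach Sharks, Lynx in two steps.
Rockets cannot reach Sharks, Hawks, Lynx, Foxes, Cobras, Ravens in two steps.
Ravens reaches everyone (king).
Novas reaches everyone (king).
Kings: Sharks, Lynx, Foxes, Ravens, Novas — 5.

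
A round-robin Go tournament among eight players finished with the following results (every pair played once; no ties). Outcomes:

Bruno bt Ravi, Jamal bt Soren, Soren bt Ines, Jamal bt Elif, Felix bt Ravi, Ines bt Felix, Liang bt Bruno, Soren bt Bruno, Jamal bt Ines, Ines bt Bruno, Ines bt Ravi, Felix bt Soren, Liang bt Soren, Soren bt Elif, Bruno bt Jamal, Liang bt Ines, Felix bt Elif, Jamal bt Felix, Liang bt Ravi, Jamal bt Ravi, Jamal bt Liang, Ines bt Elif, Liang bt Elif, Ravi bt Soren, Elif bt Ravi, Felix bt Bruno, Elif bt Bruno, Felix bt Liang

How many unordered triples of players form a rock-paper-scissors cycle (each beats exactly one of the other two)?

Win totals: Felix 5, Ines 4, Jamal 6, Bruno 2, Elif 2, Ravi 1, Soren 3, Liang 5.
A player with w wins dominates both others in C(w,2) triples; summing gives 10 + 6 + 15 + 1 + 1 + 0 + 3 + 10 = 46 transitive triples.
Total triples C(8,3) = 56, so cyclic triples = 56 − 46 = 10.

10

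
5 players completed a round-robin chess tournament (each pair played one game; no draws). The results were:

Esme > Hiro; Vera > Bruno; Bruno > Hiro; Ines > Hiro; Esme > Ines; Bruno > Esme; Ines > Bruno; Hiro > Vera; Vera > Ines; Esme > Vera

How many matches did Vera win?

2

Vera's results: beat Bruno, Ines; lost to Esme, Hiro.
That is 2 wins.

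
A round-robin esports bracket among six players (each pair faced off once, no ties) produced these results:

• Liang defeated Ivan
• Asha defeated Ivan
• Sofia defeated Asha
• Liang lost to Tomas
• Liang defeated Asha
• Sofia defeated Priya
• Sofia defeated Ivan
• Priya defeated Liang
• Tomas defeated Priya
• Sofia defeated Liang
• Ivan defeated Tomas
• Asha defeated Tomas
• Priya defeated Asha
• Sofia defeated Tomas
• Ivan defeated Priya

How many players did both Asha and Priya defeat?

0

Asha beat: Ivan, Tomas.
Priya beat: Asha, Liang.
No one was beaten by both.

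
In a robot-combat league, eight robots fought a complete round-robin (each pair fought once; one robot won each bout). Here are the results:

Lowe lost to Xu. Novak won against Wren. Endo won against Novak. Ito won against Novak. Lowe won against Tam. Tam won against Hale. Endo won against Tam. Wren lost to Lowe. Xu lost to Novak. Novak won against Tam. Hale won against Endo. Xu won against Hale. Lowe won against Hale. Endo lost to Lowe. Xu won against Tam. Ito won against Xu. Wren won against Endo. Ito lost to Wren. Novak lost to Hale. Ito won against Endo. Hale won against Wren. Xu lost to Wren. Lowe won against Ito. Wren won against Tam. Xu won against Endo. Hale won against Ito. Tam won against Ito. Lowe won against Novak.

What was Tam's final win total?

2

Tam's results: beat Hale, Ito; lost to Endo, Xu, Novak, Lowe, Wren.
That is 2 wins.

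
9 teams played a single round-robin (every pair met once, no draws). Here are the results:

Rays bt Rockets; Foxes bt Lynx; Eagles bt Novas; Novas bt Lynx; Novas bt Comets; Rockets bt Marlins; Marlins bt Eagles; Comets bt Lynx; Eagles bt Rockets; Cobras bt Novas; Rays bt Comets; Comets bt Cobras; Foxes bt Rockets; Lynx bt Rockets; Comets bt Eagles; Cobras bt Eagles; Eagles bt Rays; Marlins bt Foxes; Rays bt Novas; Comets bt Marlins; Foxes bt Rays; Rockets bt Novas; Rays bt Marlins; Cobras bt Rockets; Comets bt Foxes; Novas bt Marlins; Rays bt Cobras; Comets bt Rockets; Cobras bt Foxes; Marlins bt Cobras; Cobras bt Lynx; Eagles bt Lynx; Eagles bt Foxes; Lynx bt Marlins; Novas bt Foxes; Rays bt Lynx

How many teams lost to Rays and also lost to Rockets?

Rays beat: Novas, Comets, Rockets, Lynx, Cobras, Marlins.
Rockets beat: Novas, Marlins.
Both beat: Novas, Marlins — 2.

2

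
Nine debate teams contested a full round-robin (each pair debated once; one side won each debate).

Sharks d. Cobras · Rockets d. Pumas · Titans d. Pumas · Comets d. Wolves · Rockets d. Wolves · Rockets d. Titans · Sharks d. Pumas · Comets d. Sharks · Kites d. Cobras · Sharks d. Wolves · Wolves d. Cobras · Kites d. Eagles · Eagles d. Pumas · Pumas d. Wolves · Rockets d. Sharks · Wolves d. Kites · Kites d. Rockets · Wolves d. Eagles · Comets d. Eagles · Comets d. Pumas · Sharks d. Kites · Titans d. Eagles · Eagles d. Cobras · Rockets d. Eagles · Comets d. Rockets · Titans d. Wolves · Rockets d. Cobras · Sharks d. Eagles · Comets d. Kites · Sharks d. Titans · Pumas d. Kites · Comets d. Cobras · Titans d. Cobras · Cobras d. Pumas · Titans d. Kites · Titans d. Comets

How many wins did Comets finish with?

Comets' results: beat Rockets, Kites, Pumas, Sharks, Cobras, Eagles, Wolves; lost to Titans.
That is 7 wins.

7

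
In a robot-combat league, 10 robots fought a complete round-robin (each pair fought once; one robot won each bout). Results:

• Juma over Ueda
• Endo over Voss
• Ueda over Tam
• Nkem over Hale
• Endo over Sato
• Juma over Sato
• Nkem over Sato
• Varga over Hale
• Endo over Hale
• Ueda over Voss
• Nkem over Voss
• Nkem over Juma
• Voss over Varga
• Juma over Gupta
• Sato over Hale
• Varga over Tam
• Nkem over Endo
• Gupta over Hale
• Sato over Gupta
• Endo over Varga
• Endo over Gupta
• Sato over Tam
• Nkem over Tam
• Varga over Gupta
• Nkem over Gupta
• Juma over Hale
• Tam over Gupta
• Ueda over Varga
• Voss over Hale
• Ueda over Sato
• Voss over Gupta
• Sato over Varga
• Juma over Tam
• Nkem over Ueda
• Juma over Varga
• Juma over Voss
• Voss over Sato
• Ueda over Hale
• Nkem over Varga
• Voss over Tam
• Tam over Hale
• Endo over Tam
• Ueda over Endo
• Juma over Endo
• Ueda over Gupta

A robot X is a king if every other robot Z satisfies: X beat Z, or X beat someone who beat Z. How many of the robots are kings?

1

Nkem reaches everyone (king).
Ueda cannot reach Nkem, Juma in two steps.
Tam cannot reach Nkem, Ueda, Varga, Endo, Voss, Juma, Sato in two steps.
Hale cannot reach Nkem, Ueda, Tam, Varga, Endo, Gupta, Voss, Juma, Sato in two steps.
Varga cannot reach Nkem, Ueda, Endo, Voss, Juma, Sato in two steps.
Endo cannot reach Nkem, Ueda, Juma in two steps.
Gupta cannot reach Nkem, Ueda, Tam, Varga, Endo, Voss, Juma, Sato in two steps.
Voss cannot reach Nkem, Ueda, Endo, Juma in two steps.
Juma cannot reach Nkem in two steps.
Sato cannot reach Nkem, Ueda, Endo, Voss, Juma in two steps.
Kings: Nkem — 1.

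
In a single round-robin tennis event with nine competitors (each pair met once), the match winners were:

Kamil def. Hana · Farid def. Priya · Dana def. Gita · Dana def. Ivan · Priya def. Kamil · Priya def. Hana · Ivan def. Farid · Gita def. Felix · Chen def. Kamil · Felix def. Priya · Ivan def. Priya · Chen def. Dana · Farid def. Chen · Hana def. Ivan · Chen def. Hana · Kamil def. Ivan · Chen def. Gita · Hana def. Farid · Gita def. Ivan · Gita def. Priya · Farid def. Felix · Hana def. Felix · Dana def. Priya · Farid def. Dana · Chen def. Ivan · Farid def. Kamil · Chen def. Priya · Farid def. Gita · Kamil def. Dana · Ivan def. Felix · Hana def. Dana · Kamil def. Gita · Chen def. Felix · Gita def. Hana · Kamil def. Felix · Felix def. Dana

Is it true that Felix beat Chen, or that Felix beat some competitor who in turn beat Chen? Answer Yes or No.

No

Felix did not beat Chen directly.
Felix beat Priya, Dana, but each of them lost to Chen. No two-step path.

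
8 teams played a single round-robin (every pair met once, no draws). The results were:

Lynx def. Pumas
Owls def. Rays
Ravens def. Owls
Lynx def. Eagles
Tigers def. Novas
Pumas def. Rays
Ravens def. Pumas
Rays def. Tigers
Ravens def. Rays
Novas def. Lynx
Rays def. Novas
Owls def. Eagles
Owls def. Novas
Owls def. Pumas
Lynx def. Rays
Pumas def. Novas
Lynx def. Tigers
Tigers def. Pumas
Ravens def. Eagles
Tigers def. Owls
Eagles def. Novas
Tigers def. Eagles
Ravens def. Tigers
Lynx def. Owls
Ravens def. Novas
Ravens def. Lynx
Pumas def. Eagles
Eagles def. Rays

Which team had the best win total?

Win totals: Tigers 4, Novas 1, Pumas 3, Ravens 7, Rays 2, Lynx 5, Eagles 2, Owls 4.
Ravens leads with 7 wins (next highest: 5).

Ravens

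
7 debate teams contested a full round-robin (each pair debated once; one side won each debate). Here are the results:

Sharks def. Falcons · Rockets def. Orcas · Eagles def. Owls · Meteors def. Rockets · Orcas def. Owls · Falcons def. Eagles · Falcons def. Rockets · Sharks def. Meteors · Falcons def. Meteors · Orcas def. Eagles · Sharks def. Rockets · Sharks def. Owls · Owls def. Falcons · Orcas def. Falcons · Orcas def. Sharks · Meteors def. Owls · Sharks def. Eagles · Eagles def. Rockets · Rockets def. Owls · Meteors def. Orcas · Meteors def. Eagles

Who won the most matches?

Sharks

Win totals: Owls 1, Rockets 2, Orcas 4, Falcons 3, Eagles 2, Sharks 5, Meteors 4.
Sharks leads with 5 wins (next highest: 4).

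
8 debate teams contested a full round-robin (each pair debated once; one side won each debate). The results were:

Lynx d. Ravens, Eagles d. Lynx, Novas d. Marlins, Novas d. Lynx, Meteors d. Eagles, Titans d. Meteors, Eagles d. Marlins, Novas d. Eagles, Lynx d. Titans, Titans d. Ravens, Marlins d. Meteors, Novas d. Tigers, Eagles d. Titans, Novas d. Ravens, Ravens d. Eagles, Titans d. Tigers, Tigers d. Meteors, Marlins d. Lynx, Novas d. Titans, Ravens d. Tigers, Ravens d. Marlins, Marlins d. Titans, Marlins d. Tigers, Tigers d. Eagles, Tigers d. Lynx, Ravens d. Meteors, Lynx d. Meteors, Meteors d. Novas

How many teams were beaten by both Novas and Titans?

2

Novas beat: Marlins, Ravens, Tigers, Titans, Lynx, Eagles.
Titans beat: Meteors, Ravens, Tigers.
Both beat: Ravens, Tigers — 2.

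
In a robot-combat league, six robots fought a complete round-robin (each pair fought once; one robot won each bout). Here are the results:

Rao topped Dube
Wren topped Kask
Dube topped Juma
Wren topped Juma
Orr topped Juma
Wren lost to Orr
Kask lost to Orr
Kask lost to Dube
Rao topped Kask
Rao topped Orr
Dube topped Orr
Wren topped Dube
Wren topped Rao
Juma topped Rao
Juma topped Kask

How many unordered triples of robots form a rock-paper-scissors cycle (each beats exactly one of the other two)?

4

Of the C(6,3) = 20 triples, the cyclic ones are: {Wren, Dube, Orr}; {Wren, Orr, Rao}; {Dube, Rao, Juma}; {Orr, Rao, Juma}.
That is 4.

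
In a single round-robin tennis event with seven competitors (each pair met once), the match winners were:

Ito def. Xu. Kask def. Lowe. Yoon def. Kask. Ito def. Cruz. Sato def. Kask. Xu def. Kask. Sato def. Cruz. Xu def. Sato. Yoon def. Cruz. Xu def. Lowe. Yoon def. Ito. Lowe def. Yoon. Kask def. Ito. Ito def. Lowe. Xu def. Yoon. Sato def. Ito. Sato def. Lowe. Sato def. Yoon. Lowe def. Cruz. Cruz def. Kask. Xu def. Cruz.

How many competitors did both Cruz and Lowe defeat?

0

Cruz beat: Kask.
Lowe beat: Cruz, Yoon.
No one was beaten by both.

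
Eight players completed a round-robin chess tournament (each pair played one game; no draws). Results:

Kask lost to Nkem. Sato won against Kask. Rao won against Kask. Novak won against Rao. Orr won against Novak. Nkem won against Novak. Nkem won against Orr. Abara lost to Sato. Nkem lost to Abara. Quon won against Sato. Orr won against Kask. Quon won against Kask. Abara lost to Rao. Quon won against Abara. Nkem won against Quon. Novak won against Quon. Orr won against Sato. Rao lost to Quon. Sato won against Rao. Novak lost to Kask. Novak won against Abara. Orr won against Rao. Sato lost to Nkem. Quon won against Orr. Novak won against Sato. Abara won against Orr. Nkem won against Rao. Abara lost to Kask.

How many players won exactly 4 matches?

2

Win totals: Nkem 6, Quon 5, Novak 4, Orr 4, Abara 2, Kask 2, Sato 3, Rao 2.
Exactly 4: Novak, Orr — 2 players.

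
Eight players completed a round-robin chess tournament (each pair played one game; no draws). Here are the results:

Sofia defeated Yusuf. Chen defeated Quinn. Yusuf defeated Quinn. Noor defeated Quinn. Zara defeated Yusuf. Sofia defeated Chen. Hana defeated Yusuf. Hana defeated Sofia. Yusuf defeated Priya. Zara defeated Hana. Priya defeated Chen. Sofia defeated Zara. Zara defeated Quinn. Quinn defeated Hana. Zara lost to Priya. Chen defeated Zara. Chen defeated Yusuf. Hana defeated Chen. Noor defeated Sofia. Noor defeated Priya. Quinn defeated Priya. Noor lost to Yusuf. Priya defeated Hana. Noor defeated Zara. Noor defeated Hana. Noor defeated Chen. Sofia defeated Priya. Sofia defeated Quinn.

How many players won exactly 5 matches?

Win totals: Sofia 5, Hana 3, Chen 3, Quinn 2, Priya 3, Noor 6, Zara 3, Yusuf 3.
Exactly 5: Sofia — 1 player.

1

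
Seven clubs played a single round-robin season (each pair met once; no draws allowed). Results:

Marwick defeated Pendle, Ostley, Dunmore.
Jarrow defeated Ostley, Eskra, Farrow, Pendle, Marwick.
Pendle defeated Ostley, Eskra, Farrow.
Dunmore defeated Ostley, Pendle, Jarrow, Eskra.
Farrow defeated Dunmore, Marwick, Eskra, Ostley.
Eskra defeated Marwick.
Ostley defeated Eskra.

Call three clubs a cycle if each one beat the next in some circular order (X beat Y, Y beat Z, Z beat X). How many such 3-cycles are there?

7

Win totals: Ostley 1, Marwick 3, Jarrow 5, Pendle 3, Eskra 1, Dunmore 4, Farrow 4.
A club with w wins dominates both others in C(w,2) triples; summing gives 0 + 3 + 10 + 3 + 0 + 6 + 6 = 28 transitive triples.
Total triples C(7,3) = 35, so cyclic triples = 35 − 28 = 7.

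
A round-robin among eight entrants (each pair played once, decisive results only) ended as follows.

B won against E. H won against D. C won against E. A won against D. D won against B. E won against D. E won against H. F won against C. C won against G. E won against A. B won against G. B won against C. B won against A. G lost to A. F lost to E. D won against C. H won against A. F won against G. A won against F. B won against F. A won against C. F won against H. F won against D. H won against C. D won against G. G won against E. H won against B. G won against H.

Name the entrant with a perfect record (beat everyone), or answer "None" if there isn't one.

Highest win total is B with 5 (out of 7 possible).
B lost to D, H, so no entrant went undefeated.

None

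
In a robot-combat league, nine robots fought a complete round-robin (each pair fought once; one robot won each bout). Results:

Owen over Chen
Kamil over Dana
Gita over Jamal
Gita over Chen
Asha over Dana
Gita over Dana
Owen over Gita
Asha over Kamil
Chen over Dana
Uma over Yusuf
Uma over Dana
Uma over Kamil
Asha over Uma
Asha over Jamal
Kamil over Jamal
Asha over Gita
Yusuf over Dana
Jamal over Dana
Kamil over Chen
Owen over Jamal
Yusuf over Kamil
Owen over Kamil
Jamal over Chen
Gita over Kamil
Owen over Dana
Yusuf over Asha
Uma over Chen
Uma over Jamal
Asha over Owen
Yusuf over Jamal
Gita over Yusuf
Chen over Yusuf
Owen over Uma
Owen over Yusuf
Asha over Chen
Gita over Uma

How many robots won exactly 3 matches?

Win totals: Dana 0, Gita 6, Jamal 2, Asha 7, Kamil 3, Uma 5, Owen 7, Chen 2, Yusuf 4.
Exactly 3: Kamil — 1 robot.

1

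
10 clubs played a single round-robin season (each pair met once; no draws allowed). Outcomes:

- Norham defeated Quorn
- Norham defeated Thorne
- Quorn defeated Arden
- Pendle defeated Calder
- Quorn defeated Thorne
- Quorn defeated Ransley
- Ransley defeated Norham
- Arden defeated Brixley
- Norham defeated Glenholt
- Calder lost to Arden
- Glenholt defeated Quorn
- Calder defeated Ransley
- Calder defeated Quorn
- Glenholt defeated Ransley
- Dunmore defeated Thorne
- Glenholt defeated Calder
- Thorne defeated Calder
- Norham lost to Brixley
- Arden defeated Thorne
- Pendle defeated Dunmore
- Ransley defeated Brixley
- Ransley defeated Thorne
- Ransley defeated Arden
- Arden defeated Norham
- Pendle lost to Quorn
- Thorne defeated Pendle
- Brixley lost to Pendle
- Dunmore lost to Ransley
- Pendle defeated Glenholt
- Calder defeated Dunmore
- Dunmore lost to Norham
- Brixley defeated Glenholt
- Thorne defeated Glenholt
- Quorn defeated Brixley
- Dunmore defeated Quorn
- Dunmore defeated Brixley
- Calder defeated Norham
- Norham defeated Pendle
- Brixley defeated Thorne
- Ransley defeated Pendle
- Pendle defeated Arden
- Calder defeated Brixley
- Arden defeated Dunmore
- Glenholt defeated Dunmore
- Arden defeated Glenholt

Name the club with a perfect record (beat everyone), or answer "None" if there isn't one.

Highest win total is Ransley with 6 (out of 9 possible).
Ransley lost to Glenholt, Quorn, Calder, so no club went undefeated.

None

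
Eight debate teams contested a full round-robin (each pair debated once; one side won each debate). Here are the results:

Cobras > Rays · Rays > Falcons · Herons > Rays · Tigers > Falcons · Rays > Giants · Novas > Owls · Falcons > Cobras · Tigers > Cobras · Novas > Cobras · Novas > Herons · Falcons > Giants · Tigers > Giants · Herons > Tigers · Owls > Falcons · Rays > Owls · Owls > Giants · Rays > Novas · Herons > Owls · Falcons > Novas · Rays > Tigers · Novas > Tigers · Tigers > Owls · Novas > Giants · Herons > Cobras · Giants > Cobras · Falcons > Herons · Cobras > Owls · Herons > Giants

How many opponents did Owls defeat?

Owls' results: beat Falcons, Giants; lost to Cobras, Novas, Tigers, Herons, Rays.
That is 2 wins.

2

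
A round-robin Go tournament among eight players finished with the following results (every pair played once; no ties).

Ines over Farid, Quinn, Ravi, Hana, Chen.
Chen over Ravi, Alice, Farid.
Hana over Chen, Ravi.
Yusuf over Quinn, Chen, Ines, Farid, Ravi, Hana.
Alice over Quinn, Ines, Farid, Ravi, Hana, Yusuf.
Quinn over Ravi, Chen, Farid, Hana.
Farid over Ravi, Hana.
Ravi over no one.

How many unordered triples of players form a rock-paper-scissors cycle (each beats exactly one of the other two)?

Win totals: Yusuf 6, Hana 2, Ines 5, Quinn 4, Ravi 0, Farid 2, Chen 3, Alice 6.
A player with w wins dominates both others in C(w,2) triples; summing gives 15 + 1 + 10 + 6 + 0 + 1 + 3 + 15 = 51 transitive triples.
Total triples C(8,3) = 56, so cyclic triples = 56 − 51 = 5.

5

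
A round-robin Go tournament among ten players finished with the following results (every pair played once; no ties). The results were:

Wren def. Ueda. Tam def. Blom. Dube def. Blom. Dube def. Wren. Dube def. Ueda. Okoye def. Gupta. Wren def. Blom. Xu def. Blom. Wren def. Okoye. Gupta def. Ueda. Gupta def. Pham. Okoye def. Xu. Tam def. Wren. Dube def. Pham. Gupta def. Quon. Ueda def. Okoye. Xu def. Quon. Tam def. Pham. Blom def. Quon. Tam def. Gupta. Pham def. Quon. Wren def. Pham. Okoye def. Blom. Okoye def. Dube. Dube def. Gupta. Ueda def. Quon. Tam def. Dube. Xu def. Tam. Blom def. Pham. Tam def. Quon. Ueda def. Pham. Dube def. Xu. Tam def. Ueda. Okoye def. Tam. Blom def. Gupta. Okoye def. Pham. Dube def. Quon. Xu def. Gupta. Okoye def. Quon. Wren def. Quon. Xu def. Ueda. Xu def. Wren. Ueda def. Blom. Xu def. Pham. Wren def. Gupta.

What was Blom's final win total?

Blom's results: beat Pham, Gupta, Quon; lost to Okoye, Ueda, Xu, Tam, Wren, Dube.
That is 3 wins.

3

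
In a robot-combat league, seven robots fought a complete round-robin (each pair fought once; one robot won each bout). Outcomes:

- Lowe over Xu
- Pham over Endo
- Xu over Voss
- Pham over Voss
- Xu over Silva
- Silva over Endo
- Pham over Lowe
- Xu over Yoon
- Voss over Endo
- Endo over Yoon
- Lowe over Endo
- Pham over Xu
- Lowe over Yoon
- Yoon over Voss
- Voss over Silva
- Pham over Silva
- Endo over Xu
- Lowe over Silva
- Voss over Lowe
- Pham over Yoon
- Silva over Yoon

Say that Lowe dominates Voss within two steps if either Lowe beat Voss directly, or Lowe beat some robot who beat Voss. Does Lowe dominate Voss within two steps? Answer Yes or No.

Yes

Lowe did not beat Voss directly.
Lowe beat Xu, Endo, Silva, Yoon. Of those, Xu beat Voss.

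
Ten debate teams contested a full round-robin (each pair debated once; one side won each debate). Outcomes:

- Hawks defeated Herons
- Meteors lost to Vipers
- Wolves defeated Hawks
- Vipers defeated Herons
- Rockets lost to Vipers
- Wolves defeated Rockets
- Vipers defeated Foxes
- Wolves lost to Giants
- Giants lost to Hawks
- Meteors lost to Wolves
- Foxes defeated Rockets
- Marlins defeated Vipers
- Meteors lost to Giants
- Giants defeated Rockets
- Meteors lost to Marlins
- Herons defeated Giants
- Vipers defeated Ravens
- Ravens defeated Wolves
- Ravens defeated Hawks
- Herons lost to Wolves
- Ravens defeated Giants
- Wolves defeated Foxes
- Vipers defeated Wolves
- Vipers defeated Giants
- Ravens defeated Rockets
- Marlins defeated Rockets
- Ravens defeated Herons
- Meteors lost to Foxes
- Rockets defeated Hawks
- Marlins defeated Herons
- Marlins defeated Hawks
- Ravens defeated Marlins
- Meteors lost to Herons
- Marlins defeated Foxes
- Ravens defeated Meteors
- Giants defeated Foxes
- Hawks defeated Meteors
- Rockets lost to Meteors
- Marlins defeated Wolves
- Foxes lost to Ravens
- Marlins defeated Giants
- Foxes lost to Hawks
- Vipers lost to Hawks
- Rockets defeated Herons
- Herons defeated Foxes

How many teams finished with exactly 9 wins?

0

Win totals: Herons 3, Ravens 8, Marlins 8, Wolves 5, Hawks 5, Giants 4, Foxes 2, Rockets 2, Meteors 1, Vipers 7.
No team has exactly 9 wins.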